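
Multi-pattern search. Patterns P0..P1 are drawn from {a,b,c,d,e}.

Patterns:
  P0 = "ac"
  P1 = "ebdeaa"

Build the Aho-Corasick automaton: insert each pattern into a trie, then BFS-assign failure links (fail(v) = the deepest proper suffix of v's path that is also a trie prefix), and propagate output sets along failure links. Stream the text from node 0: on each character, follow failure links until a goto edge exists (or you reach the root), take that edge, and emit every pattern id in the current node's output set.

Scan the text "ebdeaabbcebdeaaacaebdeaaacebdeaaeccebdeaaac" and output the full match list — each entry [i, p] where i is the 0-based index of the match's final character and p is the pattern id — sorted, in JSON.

Build automaton:
Trie nodes:
  n0 'ε': a→1 e→3
  n1 'a': c→2
  n2 'ac': ·  [P0 ends]
  n3 'e': b→4
  n4 'eb': d→5
  n5 'ebd': e→6
  n6 'ebde': a→7
  n7 'ebdea': a→8
  n8 'ebdeaa': ·  [P1 ends]

BFS fail/out derivation:
  n1('a'): parent n0 fail=0; on 'a' 0 → fail=0;  out ∅∪∅=∅
  n3('e'): parent n0 fail=0; on 'e' 0 → fail=0;  out ∅∪∅=∅
  n2('ac'): parent n1 fail=0; on 'c' 0 → fail=0;  out {0}∪∅={0}
  n4('eb'): parent n3 fail=0; on 'b' 0 → fail=0;  out ∅∪∅=∅
  n5('ebd'): parent n4 fail=0; on 'd' 0 → fail=0;  out ∅∪∅=∅
  n6('ebde'): parent n5 fail=0; on 'e' 0 → fail=3;  out ∅∪∅=∅
  n7('ebdea'): parent n6 fail=3; on 'a' 3→0 → fail=1;  out ∅∪∅=∅
  n8('ebdeaa'): parent n7 fail=1; on 'a' 1→0 → fail=1;  out {1}∪∅={1}

Run:
[0] read 'e'  n0⇒n3
[1] read 'b'  n3⇒n4
[2] read 'd'  n4⇒n5
[3] read 'e'  n5⇒n6
[4] read 'a'  n6⇒n7
[5] read 'a'  n7⇒n8  emit P1@[0:5]
[6] read 'b'  n8⇒n0 (via fail)
[7] read 'b'  n0⇒n0
[8] read 'c'  n0⇒n0
[9] read 'e'  n0⇒n3
[10] read 'b'  n3⇒n4
[11] read 'd'  n4⇒n5
[12] read 'e'  n5⇒n6
[13] read 'a'  n6⇒n7
[14] read 'a'  n7⇒n8  emit P1@[9:14]
[15] read 'a'  n8⇒n1 (via fail)
[16] read 'c'  n1⇒n2  emit P0@[15:16]
[17] read 'a'  n2⇒n1 (via fail)
[18] read 'e'  n1⇒n3 (via fail)
[19] read 'b'  n3⇒n4
[20] read 'd'  n4⇒n5
[21] read 'e'  n5⇒n6
[22] read 'a'  n6⇒n7
[23] read 'a'  n7⇒n8  emit P1@[18:23]
[24] read 'a'  n8⇒n1 (via fail)
[25] read 'c'  n1⇒n2  emit P0@[24:25]
[26] read 'e'  n2⇒n3 (via fail)
[27] read 'b'  n3⇒n4
[28] read 'd'  n4⇒n5
[29] read 'e'  n5⇒n6
[30] read 'a'  n6⇒n7
[31] read 'a'  n7⇒n8  emit P1@[26:31]
[32] read 'e'  n8⇒n3 (via fail)
[33] read 'c'  n3⇒n0 (via fail)
[34] read 'c'  n0⇒n0
[35] read 'e'  n0⇒n3
[36] read 'b'  n3⇒n4
[37] read 'd'  n4⇒n5
[38] read 'e'  n5⇒n6
[39] read 'a'  n6⇒n7
[40] read 'a'  n7⇒n8  emit P1@[35:40]
[41] read 'a'  n8⇒n1 (via fail)
[42] read 'c'  n1⇒n2  emit P0@[41:42]

Matches: [[5,1],[14,1],[16,0],[23,1],[25,0],[31,1],[40,1],[42,0]]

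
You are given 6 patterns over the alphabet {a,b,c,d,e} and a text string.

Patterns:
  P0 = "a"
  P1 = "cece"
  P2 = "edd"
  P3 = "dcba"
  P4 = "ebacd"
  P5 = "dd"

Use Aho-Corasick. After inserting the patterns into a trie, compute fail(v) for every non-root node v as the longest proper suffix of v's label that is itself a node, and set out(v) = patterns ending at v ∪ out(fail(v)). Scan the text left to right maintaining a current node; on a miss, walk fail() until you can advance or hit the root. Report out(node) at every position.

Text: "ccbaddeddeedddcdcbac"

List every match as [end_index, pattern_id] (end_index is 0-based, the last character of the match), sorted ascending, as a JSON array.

Build automaton:
Trie (insert patterns):
  0='ε' goto a→1 c→2 d→9 e→6
  1='a' goto ·  ←P0
  2='c' goto e→3
  3='ce' goto c→4
  4='cec' goto e→5
  5='cece' goto ·  ←P1
  6='e' goto b→13 d→7
  7='ed' goto d→8
  8='edd' goto ·  ←P2
  9='d' goto c→10 d→17
  10='dc' goto b→11
  11='dcb' goto a→12
  12='dcba' goto ·  ←P3
  13='eb' goto a→14
  14='eba' goto c→15
  15='ebac' goto d→16
  16='ebacd' goto ·  ←P4
  17='dd' goto ·  ←P5

BFS fail/out derivation:
  n1('a'): parent n0 fail=0; on 'a' 0 → fail=0;  out {0}∪∅={0}
  n2('c'): parent n0 fail=0; on 'c' 0 → fail=0;  out ∅∪∅=∅
  n6('e'): parent n0 fail=0; on 'e' 0 → fail=0;  out ∅∪∅=∅
  n9('d'): parent n0 fail=0; on 'd' 0 → fail=0;  out ∅∪∅=∅
  n3('ce'): parent n2 fail=0; on 'e' 0 → fail=6;  out ∅∪∅=∅
  n7('ed'): parent n6 fail=0; on 'd' 0 → fail=9;  out ∅∪∅=∅
  n10('dc'): parent n9 fail=0; on 'c' 0 → fail=2;  out ∅∪∅=∅
  n13('eb'): parent n6 fail=0; on 'b' 0 → fail=0;  out ∅∪∅=∅
  n17('dd'): parent n9 fail=0; on 'd' 0 → fail=9;  out {5}∪∅={5}
  n4('cec'): parent n3 fail=6; on 'c' 6→0 → fail=2;  out ∅∪∅=∅
  n8('edd'): parent n7 fail=9; on 'd' 9 → fail=17;  out {2}∪{5}={2,5}
  n11('dcb'): parent n10 fail=2; on 'b' 2→0 → fail=0;  out ∅∪∅=∅
  n14('eba'): parent n13 fail=0; on 'a' 0 → fail=1;  out ∅∪{0}={0}
  n5('cece'): parent n4 fail=2; on 'e' 2 → fail=3;  out {1}∪∅={1}
  n12('dcba'): parent n11 fail=0; on 'a' 0 → fail=1;  out {3}∪{0}={0,3}
  n15('ebac'): parent n14 fail=1; on 'c' 1→0 → fail=2;  out ∅∪∅=∅
  n16('ebacd'): parent n15 fail=2; on 'd' 2→0 → fail=9;  out {4}∪∅={4}

Text stream:
[0] read 'c'  n0⇒n2
[1] read 'c'  n2⇒n2 ·f
[2] read 'b'  n2⇒n0 ·f
[3] read 'a'  n0⇒n1  → match P0@[3:3]
[4] read 'd'  n1⇒n9 ·f
[5] read 'd'  n9⇒n17  → match P5@[4:5]
[6] read 'e'  n17⇒n6 ·f
[7] read 'd'  n6⇒n7
[8] read 'd'  n7⇒n8  → match P2@[6:8],P5@[7:8]
[9] read 'e'  n8⇒n6 ·f
[10] read 'e'  n6⇒n6 ·f
[11] read 'd'  n6⇒n7
[12] read 'd'  n7⇒n8  → match P2@[10:12],P5@[11:12]
[13] read 'd'  n8⇒n17 ·f  → match P5@[12:13]
[14] read 'c'  n17⇒n10 ·f
[15] read 'd'  n10⇒n9 ·f
[16] read 'c'  n9⇒n10
[17] read 'b'  n10⇒n11
[18] read 'a'  n11⇒n12  → match P0@[18:18],P3@[15:18]
[19] read 'c'  n12⇒n2 ·f

Result: [[3,0],[5,5],[8,2],[8,5],[12,2],[12,5],[13,5],[18,0],[18,3]]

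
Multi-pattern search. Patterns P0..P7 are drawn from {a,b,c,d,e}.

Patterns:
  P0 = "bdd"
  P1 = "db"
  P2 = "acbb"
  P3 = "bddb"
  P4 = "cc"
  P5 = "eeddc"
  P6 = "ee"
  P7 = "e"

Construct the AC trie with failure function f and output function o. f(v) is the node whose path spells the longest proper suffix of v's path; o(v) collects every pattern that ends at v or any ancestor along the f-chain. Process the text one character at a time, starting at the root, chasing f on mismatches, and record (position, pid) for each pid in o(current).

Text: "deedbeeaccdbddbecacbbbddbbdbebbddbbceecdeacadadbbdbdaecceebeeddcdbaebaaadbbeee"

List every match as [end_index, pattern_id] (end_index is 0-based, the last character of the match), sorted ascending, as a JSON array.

Construct AC machine:
Trie (insert patterns):
  n0 'ε': a→6 b→1 c→11 d→4 e→13
  n1 'b': d→2
  n2 'bd': d→3
  n3 'bdd': b→10  ←P0
  n4 'd': b→5
  n5 'db': ·  ←P1
  n6 'a': c→7
  n7 'ac': b→8
  n8 'acb': b→9
  n9 'acbb': ·  ←P2
  n10 'bddb': ·  ←P3
  n11 'c': c→12
  n12 'cc': ·  ←P4
  n13 'e': e→14  ←P7
  n14 'ee': d→15  ←P6
  n15 'eed': d→16
  n16 'eedd': c→17
  n17 'eeddc': ·  ←P5

BFS fail/out derivation:
  fail(1) 'b': from fail(0)=0 chase 'b': 0 ⇒ 0;  out=∅∪out(0)=∅
  fail(4) 'd': from fail(0)=0 chase 'd': 0 ⇒ 0;  out=∅∪out(0)=∅
  fail(6) 'a': from fail(0)=0 chase 'a': 0 ⇒ 0;  out=∅∪out(0)=∅
  fail(11) 'c': from fail(0)=0 chase 'c': 0 ⇒ 0;  out=∅∪out(0)=∅
  fail(13) 'e': from fail(0)=0 chase 'e': 0 ⇒ 0;  out={7}∪out(0)={7}
  fail(2) 'bd': from fail(1)=0 chase 'd': 0 ⇒ 4;  out=∅∪out(4)=∅
  fail(5) 'db': from fail(4)=0 chase 'b': 0 ⇒ 1;  out={1}∪out(1)={1}
  fail(7) 'ac': from fail(6)=0 chase 'c': 0 ⇒ 11;  out=∅∪out(11)=∅
  fail(12) 'cc': from fail(11)=0 chase 'c': 0 ⇒ 11;  out={4}∪out(11)={4}
  fail(14) 'ee': from fail(13)=0 chase 'e': 0 ⇒ 13;  out={6}∪out(13)={6,7}
  fail(3) 'bdd': from fail(2)=4 chase 'd': 4→0 ⇒ 4;  out={0}∪out(4)={0}
  fail(8) 'acb': from fail(7)=11 chase 'b': 11→0 ⇒ 1;  out=∅∪out(1)=∅
  fail(15) 'eed': from fail(14)=13 chase 'd': 13→0 ⇒ 4;  out=∅∪out(4)=∅
  fail(9) 'acbb': from fail(8)=1 chase 'b': 1→0 ⇒ 1;  out={2}∪out(1)={2}
  fail(10) 'bddb': from fail(3)=4 chase 'b': 4 ⇒ 5;  out={3}∪out(5)={1,3}
  fail(16) 'eedd': from fail(15)=4 chase 'd': 4→0 ⇒ 4;  out=∅∪out(4)=∅
  fail(17) 'eeddc': from fail(16)=4 chase 'c': 4→0 ⇒ 11;  out={5}∪out(11)={5}

Run:
i=0 'd': node 0→4
i=1 'e': node 4→13 (via fail)  ** P7@[1:1]
i=2 'e': node 13→14  ** P6@[1:2],P7@[2:2]
i=3 'd': node 14→15
i=4 'b': node 15→5 (via fail)  ** P1@[3:4]
i=5 'e': node 5→13 (via fail)  ** P7@[5:5]
i=6 'e': node 13→14  ** P6@[5:6],P7@[6:6]
i=7 'a': node 14→6 (via fail)
i=8 'c': node 6→7
i=9 'c': node 7→12 (via fail)  ** P4@[8:9]
i=10 'd': node 12→4 (via fail)
i=11 'b': node 4→5  ** P1@[10:11]
i=12 'd': node 5→2 (via fail)
i=13 'd': node 2→3  ** P0@[11:13]
i=14 'b': node 3→10  ** P1@[13:14],P3@[11:14]
i=15 'e': node 10→13 (via fail)  ** P7@[15:15]
i=16 'c': node 13→11 (via fail)
i=17 'a': node 11→6 (via fail)
i=18 'c': node 6→7
i=19 'b': node 7→8
i=20 'b': node 8→9  ** P2@[17:20]
i=21 'b': node 9→1 (via fail)
i=22 'd': node 1→2
i=23 'd': node 2→3  ** P0@[21:23]
i=24 'b': node 3→10  ** P1@[23:24],P3@[21:24]
i=25 'b': node 10→1 (via fail)
i=26 'd': node 1→2
i=27 'b': node 2→5 (via fail)  ** P1@[26:27]
i=28 'e': node 5→13 (via fail)  ** P7@[28:28]
i=29 'b': node 13→1 (via fail)
i=30 'b': node 1→1 (via fail)
i=31 'd': node 1→2
i=32 'd': node 2→3  ** P0@[30:32]
i=33 'b': node 3→10  ** P1@[32:33],P3@[30:33]
i=34 'b': node 10→1 (via fail)
i=35 'c': node 1→11 (via fail)
i=36 'e': node 11→13 (via fail)  ** P7@[36:36]
i=37 'e': node 13→14  ** P6@[36:37],P7@[37:37]
i=38 'c': node 14→11 (via fail)
i=39 'd': node 11→4 (via fail)
i=40 'e': node 4→13 (via fail)  ** P7@[40:40]
i=41 'a': node 13→6 (via fail)
i=42 'c': node 6→7
i=43 'a': node 7→6 (via fail)
i=44 'd': node 6→4 (via fail)
i=45 'a': node 4→6 (via fail)
i=46 'd': node 6→4 (via fail)
i=47 'b': node 4→5  ** P1@[46:47]
i=48 'b': node 5→1 (via fail)
i=49 'd': node 1→2
i=50 'b': node 2→5 (via fail)  ** P1@[49:50]
i=51 'd': node 5→2 (via fail)
i=52 'a': node 2→6 (via fail)
i=53 'e': node 6→13 (via fail)  ** P7@[53:53]
i=54 'c': node 13→11 (via fail)
i=55 'c': node 11→12  ** P4@[54:55]
i=56 'e': node 12→13 (via fail)  ** P7@[56:56]
i=57 'e': node 13→14  ** P6@[56:57],P7@[57:57]
i=58 'b': node 14→1 (via fail)
i=59 'e': node 1→13 (via fail)  ** P7@[59:59]
i=60 'e': node 13→14  ** P6@[59:60],P7@[60:60]
i=61 'd': node 14→15
i=62 'd': node 15→16
i=63 'c': node 16→17  ** P5@[59:63]
i=64 'd': node 17→4 (via fail)
i=65 'b': node 4→5  ** P1@[64:65]
i=66 'a': node 5→6 (via fail)
i=67 'e': node 6→13 (via fail)  ** P7@[67:67]
i=68 'b': node 13→1 (via fail)
i=69 'a': node 1→6 (via fail)
i=70 'a': node 6→6 (via fail)
i=71 'a': node 6→6 (via fail)
i=72 'd': node 6→4 (via fail)
i=73 'b': node 4→5  ** P1@[72:73]
i=74 'b': node 5→1 (via fail)
i=75 'e': node 1→13 (via fail)  ** P7@[75:75]
i=76 'e': node 13→14  ** P6@[75:76],P7@[76:76]
i=77 'e': node 14→14 (via fail)  ** P6@[76:77],P7@[77:77]

Result: [[1,7],[2,6],[2,7],[4,1],[5,7],[6,6],[6,7],[9,4],[11,1],[13,0],[14,1],[14,3],[15,7],[20,2],[23,0],[24,1],[24,3],[27,1],[28,7],[32,0],[33,1],[33,3],[36,7],[37,6],[37,7],[40,7],[47,1],[50,1],[53,7],[55,4],[56,7],[57,6],[57,7],[59,7],[60,6],[60,7],[63,5],[65,1],[67,7],[73,1],[75,7],[76,6],[76,7],[77,6],[77,7]]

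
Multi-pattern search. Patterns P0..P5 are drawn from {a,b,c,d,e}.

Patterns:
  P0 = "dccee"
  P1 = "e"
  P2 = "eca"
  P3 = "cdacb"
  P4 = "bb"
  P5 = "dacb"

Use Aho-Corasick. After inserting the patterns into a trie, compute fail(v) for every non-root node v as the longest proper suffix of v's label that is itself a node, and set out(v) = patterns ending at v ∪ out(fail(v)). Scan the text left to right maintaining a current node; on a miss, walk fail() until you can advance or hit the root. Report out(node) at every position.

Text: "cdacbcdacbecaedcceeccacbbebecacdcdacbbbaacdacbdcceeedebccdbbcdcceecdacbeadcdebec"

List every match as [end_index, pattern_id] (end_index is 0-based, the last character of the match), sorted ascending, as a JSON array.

Construct AC machine:
Trie (insert patterns):
  0='ε' goto b→14 c→9 d→1 e→6
  1='d' goto a→16 c→2
  2='dc' goto c→3
  3='dcc' goto e→4
  4='dcce' goto e→5
  5='dccee' goto ·  ←P0
  6='e' goto c→7  ←P1
  7='ec' goto a→8
  8='eca' goto ·  ←P2
  9='c' goto d→10
  10='cd' goto a→11
  11='cda' goto c→12
  12='cdac' goto b→13
  13='cdacb' goto ·  ←P3
  14='b' goto b→15
  15='bb' goto ·  ←P4
  16='da' goto c→17
  17='dac' goto b→18
  18='dacb' goto ·  ←P5

Failure links (BFS by depth):
  fail(1) 'd': from fail(0)=0 chase 'd': 0 ⇒ 0;  out=∅∪out(0)=∅
  fail(6) 'e': from fail(0)=0 chase 'e': 0 ⇒ 0;  out={1}∪out(0)={1}
  fail(9) 'c': from fail(0)=0 chase 'c': 0 ⇒ 0;  out=∅∪out(0)=∅
  fail(14) 'b': from fail(0)=0 chase 'b': 0 ⇒ 0;  out=∅∪out(0)=∅
  fail(2) 'dc': from fail(1)=0 chase 'c': 0 ⇒ 9;  out=∅∪out(9)=∅
  fail(7) 'ec': from fail(6)=0 chase 'c': 0 ⇒ 9;  out=∅∪out(9)=∅
  fail(10) 'cd': from fail(9)=0 chase 'd': 0 ⇒ 1;  out=∅∪out(1)=∅
  fail(15) 'bb': from fail(14)=0 chase 'b': 0 ⇒ 14;  out={4}∪out(14)={4}
  fail(16) 'da': from fail(1)=0 chase 'a': 0 ⇒ 0;  out=∅∪out(0)=∅
  fail(3) 'dcc': from fail(2)=9 chase 'c': 9→0 ⇒ 9;  out=∅∪out(9)=∅
  fail(8) 'eca': from fail(7)=9 chase 'a': 9→0 ⇒ 0;  out={2}∪out(0)={2}
  fail(11) 'cda': from fail(10)=1 chase 'a': 1 ⇒ 16;  out=∅∪out(16)=∅
  fail(17) 'dac': from fail(16)=0 chase 'c': 0 ⇒ 9;  out=∅∪out(9)=∅
  fail(4) 'dcce': from fail(3)=9 chase 'e': 9→0 ⇒ 6;  out=∅∪out(6)={1}
  fail(12) 'cdac': from fail(11)=16 chase 'c': 16 ⇒ 17;  out=∅∪out(17)=∅
  fail(18) 'dacb': from fail(17)=9 chase 'b': 9→0 ⇒ 14;  out={5}∪out(14)={5}
  fail(5) 'dccee': from fail(4)=6 chase 'e': 6→0 ⇒ 6;  out={0}∪out(6)={0,1}
  fail(13) 'cdacb': from fail(12)=17 chase 'b': 17 ⇒ 18;  out={3}∪out(18)={3,5}

Run:
[0] read 'c'  n0⇒n9
[1] read 'd'  n9⇒n10
[2] read 'a'  n10⇒n11
[3] read 'c'  n11⇒n12
[4] read 'b'  n12⇒n13  ** P3@[0:4],P5@[1:4]
[5] read 'c'  n13⇒n9 ·f
[6] read 'd'  n9⇒n10
[7] read 'a'  n10⇒n11
[8] read 'c'  n11⇒n12
[9] read 'b'  n12⇒n13  ** P3@[5:9],P5@[6:9]
[10] read 'e'  n13⇒n6 ·f  ** P1@[10:10]
[11] read 'c'  n6⇒n7
[12] read 'a'  n7⇒n8  ** P2@[10:12]
[13] read 'e'  n8⇒n6 ·f  ** P1@[13:13]
[14] read 'd'  n6⇒n1 ·f
[15] read 'c'  n1⇒n2
[16] read 'c'  n2⇒n3
[17] read 'e'  n3⇒n4  ** P1@[17:17]
[18] read 'e'  n4⇒n5  ** P0@[14:18],P1@[18:18]
[19] read 'c'  n5⇒n7 ·f
[20] read 'c'  n7⇒n9 ·f
[21] read 'a'  n9⇒n0 ·f
[22] read 'c'  n0⇒n9
[23] read 'b'  n9⇒n14 ·f
[24] read 'b'  n14⇒n15  ** P4@[23:24]
[25] read 'e'  n15⇒n6 ·f  ** P1@[25:25]
[26] read 'b'  n6⇒n14 ·f
[27] read 'e'  n14⇒n6 ·f  ** P1@[27:27]
[28] read 'c'  n6⇒n7
[29] read 'a'  n7⇒n8  ** P2@[27:29]
[30] read 'c'  n8⇒n9 ·f
[31] read 'd'  n9⇒n10
[32] read 'c'  n10⇒n2 ·f
[33] read 'd'  n2⇒n10 ·f
[34] read 'a'  n10⇒n11
[35] read 'c'  n11⇒n12
[36] read 'b'  n12⇒n13  ** P3@[32:36],P5@[33:36]
[37] read 'b'  n13⇒n15 ·f  ** P4@[36:37]
[38] read 'b'  n15⇒n15 ·f  ** P4@[37:38]
[39] read 'a'  n15⇒n0 ·f
[40] read 'a'  n0⇒n0
[41] read 'c'  n0⇒n9
[42] read 'd'  n9⇒n10
[43] read 'a'  n10⇒n11
[44] read 'c'  n11⇒n12
[45] read 'b'  n12⇒n13  ** P3@[41:45],P5@[42:45]
[46] read 'd'  n13⇒n1 ·f
[47] read 'c'  n1⇒n2
[48] read 'c'  n2⇒n3
[49] read 'e'  n3⇒n4  ** P1@[49:49]
[50] read 'e'  n4⇒n5  ** P0@[46:50],P1@[50:50]
[51] read 'e'  n5⇒n6 ·f  ** P1@[51:51]
[52] read 'd'  n6⇒n1 ·f
[53] read 'e'  n1⇒n6 ·f  ** P1@[53:53]
[54] read 'b'  n6⇒n14 ·f
[55] read 'c'  n14⇒n9 ·f
[56] read 'c'  n9⇒n9 ·f
[57] read 'd'  n9⇒n10
[58] read 'b'  n10⇒n14 ·f
[59] read 'b'  n14⇒n15  ** P4@[58:59]
[60] read 'c'  n15⇒n9 ·f
[61] read 'd'  n9⇒n10
[62] read 'c'  n10⇒n2 ·f
[63] read 'c'  n2⇒n3
[64] read 'e'  n3⇒n4  ** P1@[64:64]
[65] read 'e'  n4⇒n5  ** P0@[61:65],P1@[65:65]
[66] read 'c'  n5⇒n7 ·f
[67] read 'd'  n7⇒n10 ·f
[68] read 'a'  n10⇒n11
[69] read 'c'  n11⇒n12
[70] read 'b'  n12⇒n13  ** P3@[66:70],P5@[67:70]
[71] read 'e'  n13⇒n6 ·f  ** P1@[71:71]
[72] read 'a'  n6⇒n0 ·f
[73] read 'd'  n0⇒n1
[74] read 'c'  n1⇒n2
[75] read 'd'  n2⇒n10 ·f
[76] read 'e'  n10⇒n6 ·f  ** P1@[76:76]
[77] read 'b'  n6⇒n14 ·f
[78] read 'e'  n14⇒n6 ·f  ** P1@[78:78]
[79] read 'c'  n6⇒n7

Matches: [[4,3],[4,5],[9,3],[9,5],[10,1],[12,2],[13,1],[17,1],[18,0],[18,1],[24,4],[25,1],[27,1],[29,2],[36,3],[36,5],[37,4],[38,4],[45,3],[45,5],[49,1],[50,0],[50,1],[51,1],[53,1],[59,4],[64,1],[65,0],[65,1],[70,3],[70,5],[71,1],[76,1],[78,1]]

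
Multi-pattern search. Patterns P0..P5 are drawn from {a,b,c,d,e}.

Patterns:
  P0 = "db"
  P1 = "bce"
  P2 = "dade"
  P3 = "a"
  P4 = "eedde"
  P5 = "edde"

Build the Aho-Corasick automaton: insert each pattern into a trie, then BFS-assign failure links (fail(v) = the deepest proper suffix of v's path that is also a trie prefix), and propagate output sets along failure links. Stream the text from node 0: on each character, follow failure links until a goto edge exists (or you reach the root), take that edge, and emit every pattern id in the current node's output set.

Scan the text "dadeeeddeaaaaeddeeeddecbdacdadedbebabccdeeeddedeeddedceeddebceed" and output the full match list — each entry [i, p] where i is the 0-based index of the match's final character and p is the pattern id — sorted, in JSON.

Construct AC machine:
Trie nodes:
  0='ε' goto a→9 b→3 d→1 e→10
  1='d' goto a→6 b→2
  2='db' goto ·  ←P0
  3='b' goto c→4
  4='bc' goto e→5
  5='bce' goto ·  ←P1
  6='da' goto d→7
  7='dad' goto e→8
  8='dade' goto ·  ←P2
  9='a' goto ·  ←P3
  10='e' goto d→15 e→11
  11='ee' goto d→12
  12='eed' goto d→13
  13='eedd' goto e→14
  14='eedde' goto ·  ←P4
  15='ed' goto d→16
  16='edd' goto e→17
  17='edde' goto ·  ←P5

BFS fail/out derivation:
  fail(1) 'd': from fail(0)=0 chase 'd': 0 ⇒ 0;  out=∅∪out(0)=∅
  fail(3) 'b': from fail(0)=0 chase 'b': 0 ⇒ 0;  out=∅∪out(0)=∅
  fail(9) 'a': from fail(0)=0 chase 'a': 0 ⇒ 0;  out={3}∪out(0)={3}
  fail(10) 'e': from fail(0)=0 chase 'e': 0 ⇒ 0;  out=∅∪out(0)=∅
  fail(2) 'db': from fail(1)=0 chase 'b': 0 ⇒ 3;  out={0}∪out(3)={0}
  fail(4) 'bc': from fail(3)=0 chase 'c': 0 ⇒ 0;  out=∅∪out(0)=∅
  fail(6) 'da': from fail(1)=0 chase 'a': 0 ⇒ 9;  out=∅∪out(9)={3}
  fail(11) 'ee': from fail(10)=0 chase 'e': 0 ⇒ 10;  out=∅∪out(10)=∅
  fail(15) 'ed': from fail(10)=0 chase 'd': 0 ⇒ 1;  out=∅∪out(1)=∅
  fail(5) 'bce': from fail(4)=0 chase 'e': 0 ⇒ 10;  out={1}∪out(10)={1}
  fail(7) 'dad': from fail(6)=9 chase 'd': 9→0 ⇒ 1;  out=∅∪out(1)=∅
  fail(12) 'eed': from fail(11)=10 chase 'd': 10 ⇒ 15;  out=∅∪out(15)=∅
  fail(16) 'edd': from fail(15)=1 chase 'd': 1→0 ⇒ 1;  out=∅∪out(1)=∅
  fail(8) 'dade': from fail(7)=1 chase 'e': 1→0 ⇒ 10;  out={2}∪out(10)={2}
  fail(13) 'eedd': from fail(12)=15 chase 'd': 15 ⇒ 16;  out=∅∪out(16)=∅
  fail(17) 'edde': from fail(16)=1 chase 'e': 1→0 ⇒ 10;  out={5}∪out(10)={5}
  fail(14) 'eedde': from fail(13)=16 chase 'e': 16 ⇒ 17;  out={4}∪out(17)={4,5}

Scan:
pos 0 'd': at 1
pos 1 'a': at 6  → match P3@[1:1]
pos 2 'd': at 7
pos 3 'e': at 8  → match P2@[0:3]
pos 4 'e': at 11 ·f
pos 5 'e': at 11 ·f
pos 6 'd': at 12
pos 7 'd': at 13
pos 8 'e': at 14  → match P4@[4:8],P5@[5:8]
pos 9 'a': at 9 ·f  → match P3@[9:9]
pos 10 'a': at 9 ·f  → match P3@[10:10]
pos 11 'a': at 9 ·f  → match P3@[11:11]
pos 12 'a': at 9 ·f  → match P3@[12:12]
pos 13 'e': at 10 ·f
pos 14 'd': at 15
pos 15 'd': at 16
pos 16 'e': at 17  → match P5@[13:16]
pos 17 'e': at 11 ·f
pos 18 'e': at 11 ·f
pos 19 'd': at 12
pos 20 'd': at 13
pos 21 'e': at 14  → match P4@[17:21],P5@[18:21]
pos 22 'c': at 0 ·f
pos 23 'b': at 3
pos 24 'd': at 1 ·f
pos 25 'a': at 6  → match P3@[25:25]
pos 26 'c': at 0 ·f
pos 27 'd': at 1
pos 28 'a': at 6  → match P3@[28:28]
pos 29 'd': at 7
pos 30 'e': at 8  → match P2@[27:30]
pos 31 'd': at 15 ·f
pos 32 'b': at 2 ·f  → match P0@[31:32]
pos 33 'e': at 10 ·f
pos 34 'b': at 3 ·f
pos 35 'a': at 9 ·f  → match P3@[35:35]
pos 36 'b': at 3 ·f
pos 37 'c': at 4
pos 38 'c': at 0 ·f
pos 39 'd': at 1
pos 40 'e': at 10 ·f
pos 41 'e': at 11
pos 42 'e': at 11 ·f
pos 43 'd': at 12
pos 44 'd': at 13
pos 45 'e': at 14  → match P4@[41:45],P5@[42:45]
pos 46 'd': at 15 ·f
pos 47 'e': at 10 ·f
pos 48 'e': at 11
pos 49 'd': at 12
pos 50 'd': at 13
pos 51 'e': at 14  → match P4@[47:51],P5@[48:51]
pos 52 'd': at 15 ·f
pos 53 'c': at 0 ·f
pos 54 'e': at 10
pos 55 'e': at 11
pos 56 'd': at 12
pos 57 'd': at 13
pos 58 'e': at 14  → match P4@[54:58],P5@[55:58]
pos 59 'b': at 3 ·f
pos 60 'c': at 4
pos 61 'e': at 5  → match P1@[59:61]
pos 62 'e': at 11 ·f
pos 63 'd': at 12

All matches (sorted): [[1,3],[3,2],[8,4],[8,5],[9,3],[10,3],[11,3],[12,3],[16,5],[21,4],[21,5],[25,3],[28,3],[30,2],[32,0],[35,3],[45,4],[45,5],[51,4],[51,5],[58,4],[58,5],[61,1]]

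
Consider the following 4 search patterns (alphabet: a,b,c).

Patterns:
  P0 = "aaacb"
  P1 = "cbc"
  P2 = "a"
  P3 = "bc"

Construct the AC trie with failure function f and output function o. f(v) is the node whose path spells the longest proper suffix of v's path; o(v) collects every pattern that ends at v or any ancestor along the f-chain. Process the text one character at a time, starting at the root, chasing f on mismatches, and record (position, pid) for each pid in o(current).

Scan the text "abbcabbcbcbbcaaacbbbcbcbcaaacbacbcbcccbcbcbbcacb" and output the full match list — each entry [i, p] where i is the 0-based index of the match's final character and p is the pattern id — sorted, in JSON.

Construct AC machine:
Trie nodes:
  0='ε' goto a→1 b→9 c→6
  1='a' goto a→2  [P2 ends]
  2='aa' goto a→3
  3='aaa' goto c→4
  4='aaac' goto b→5
  5='aaacb' goto ·  [P0 ends]
  6='c' goto b→7
  7='cb' goto c→8
  8='cbc' goto ·  [P1 ends]
  9='b' goto c→10
  10='bc' goto ·  [P3 ends]

BFS fail/out derivation:
  fail(1) 'a': from fail(0)=0 chase 'a': 0 ⇒ 0;  out={2}∪out(0)={2}
  fail(6) 'c': from fail(0)=0 chase 'c': 0 ⇒ 0;  out=∅∪out(0)=∅
  fail(9) 'b': from fail(0)=0 chase 'b': 0 ⇒ 0;  out=∅∪out(0)=∅
  fail(2) 'aa': from fail(1)=0 chase 'a': 0 ⇒ 1;  out=∅∪out(1)={2}
  fail(7) 'cb': from fail(6)=0 chase 'b': 0 ⇒ 9;  out=∅∪out(9)=∅
  fail(10) 'bc': from fail(9)=0 chase 'c': 0 ⇒ 6;  out={3}∪out(6)={3}
  fail(3) 'aaa': from fail(2)=1 chase 'a': 1 ⇒ 2;  out=∅∪out(2)={2}
  fail(8) 'cbc': from fail(7)=9 chase 'c': 9 ⇒ 10;  out={1}∪out(10)={1,3}
  fail(4) 'aaac': from fail(3)=2 chase 'c': 2→1→0 ⇒ 6;  out=∅∪out(6)=∅
  fail(5) 'aaacb': from fail(4)=6 chase 'b': 6 ⇒ 7;  out={0}∪out(7)={0}

Run:
[0] read 'a'  n0⇒n1  ** P2@[0:0]
[1] read 'b'  n1⇒n9 ·f
[2] read 'b'  n9⇒n9 ·f
[3] read 'c'  n9⇒n10  ** P3@[2:3]
[4] read 'a'  n10⇒n1 ·f  ** P2@[4:4]
[5] read 'b'  n1⇒n9 ·f
[6] read 'b'  n9⇒n9 ·f
[7] read 'c'  n9⇒n10  ** P3@[6:7]
[8] read 'b'  n10⇒n7 ·f
[9] read 'c'  n7⇒n8  ** P1@[7:9],P3@[8:9]
[10] read 'b'  n8⇒n7 ·f
[11] read 'b'  n7⇒n9 ·f
[12] read 'c'  n9⇒n10  ** P3@[11:12]
[13] read 'a'  n10⇒n1 ·f  ** P2@[13:13]
[14] read 'a'  n1⇒n2  ** P2@[14:14]
[15] read 'a'  n2⇒n3  ** P2@[15:15]
[16] read 'c'  n3⇒n4
[17] read 'b'  n4⇒n5  ** P0@[13:17]
[18] read 'b'  n5⇒n9 ·f
[19] read 'b'  n9⇒n9 ·f
[20] read 'c'  n9⇒n10  ** P3@[19:20]
[21] read 'b'  n10⇒n7 ·f
[22] read 'c'  n7⇒n8  ** P1@[20:22],P3@[21:22]
[23] read 'b'  n8⇒n7 ·f
[24] read 'c'  n7⇒n8  ** P1@[22:24],P3@[23:24]
[25] read 'a'  n8⇒n1 ·f  ** P2@[25:25]
[26] read 'a'  n1⇒n2  ** P2@[26:26]
[27] read 'a'  n2⇒n3  ** P2@[27:27]
[28] read 'c'  n3⇒n4
[29] read 'b'  n4⇒n5  ** P0@[25:29]
[30] read 'a'  n5⇒n1 ·f  ** P2@[30:30]
[31] read 'c'  n1⇒n6 ·f
[32] read 'b'  n6⇒n7
[33] read 'c'  n7⇒n8  ** P1@[31:33],P3@[32:33]
[34] read 'b'  n8⇒n7 ·f
[35] read 'c'  n7⇒n8  ** P1@[33:35],P3@[34:35]
[36] read 'c'  n8⇒n6 ·f
[37] read 'c'  n6⇒n6 ·f
[38] read 'b'  n6⇒n7
[39] read 'c'  n7⇒n8  ** P1@[37:39],P3@[38:39]
[40] read 'b'  n8⇒n7 ·f
[41] read 'c'  n7⇒n8  ** P1@[39:41],P3@[40:41]
[42] read 'b'  n8⇒n7 ·f
[43] read 'b'  n7⇒n9 ·f
[44] read 'c'  n9⇒n10  ** P3@[43:44]
[45] read 'a'  n10⇒n1 ·f  ** P2@[45:45]
[46] read 'c'  n1⇒n6 ·f
[47] read 'b'  n6⇒n7

All matches (sorted): [[0,2],[3,3],[4,2],[7,3],[9,1],[9,3],[12,3],[13,2],[14,2],[15,2],[17,0],[20,3],[22,1],[22,3],[24,1],[24,3],[25,2],[26,2],[27,2],[29,0],[30,2],[33,1],[33,3],[35,1],[35,3],[39,1],[39,3],[41,1],[41,3],[44,3],[45,2]]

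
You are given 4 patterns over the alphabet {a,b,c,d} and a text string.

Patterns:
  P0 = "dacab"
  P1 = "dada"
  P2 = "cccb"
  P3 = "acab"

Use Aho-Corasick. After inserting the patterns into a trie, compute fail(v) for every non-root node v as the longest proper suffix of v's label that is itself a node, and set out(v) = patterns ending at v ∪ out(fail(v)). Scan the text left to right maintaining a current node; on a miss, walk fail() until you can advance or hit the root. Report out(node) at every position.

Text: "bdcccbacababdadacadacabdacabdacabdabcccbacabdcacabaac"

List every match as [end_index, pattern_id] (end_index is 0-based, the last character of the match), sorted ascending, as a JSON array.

Build automaton:
Trie nodes:
  n0 'ε': a→12 c→8 d→1
  n1 'd': a→2
  n2 'da': c→3 d→6
  n3 'dac': a→4
  n4 'daca': b→5
  n5 'dacab': ·  ←P0
  n6 'dad': a→7
  n7 'dada': ·  ←P1
  n8 'c': c→9
  n9 'cc': c→10
  n10 'ccc': b→11
  n11 'cccb': ·  ←P2
  n12 'a': c→13
  n13 'ac': a→14
  n14 'aca': b→15
  n15 'acab': ·  ←P3

Failure links (BFS by depth):
  n1('d'): parent n0 fail=0; on 'd' 0 → fail=0;  out ∅∪∅=∅
  n8('c'): parent n0 fail=0; on 'c' 0 → fail=0;  out ∅∪∅=∅
  n12('a'): parent n0 fail=0; on 'a' 0 → fail=0;  out ∅∪∅=∅
  n2('da'): parent n1 fail=0; on 'a' 0 → fail=12;  out ∅∪∅=∅
  n9('cc'): parent n8 fail=0; on 'c' 0 → fail=8;  out ∅∪∅=∅
  n13('ac'): parent n12 fail=0; on 'c' 0 → fail=8;  out ∅∪∅=∅
  n3('dac'): parent n2 fail=12; on 'c' 12 → fail=13;  out ∅∪∅=∅
  n6('dad'): parent n2 fail=12; on 'd' 12→0 → fail=1;  out ∅∪∅=∅
  n10('ccc'): parent n9 fail=8; on 'c' 8 → fail=9;  out ∅∪∅=∅
  n14('aca'): parent n13 fail=8; on 'a' 8→0 → fail=12;  out ∅∪∅=∅
  n4('daca'): parent n3 fail=13; on 'a' 13 → fail=14;  out ∅∪∅=∅
  n7('dada'): parent n6 fail=1; on 'a' 1 → fail=2;  out {1}∪∅={1}
  n11('cccb'): parent n10 fail=9; on 'b' 9→8→0 → fail=0;  out {2}∪∅={2}
  n15('acab'): parent n14 fail=12; on 'b' 12→0 → fail=0;  out {3}∪∅={3}
  n5('dacab'): parent n4 fail=14; on 'b' 14 → fail=15;  out {0}∪{3}={0,3}

Scan:
[0] read 'b'  n0⇒n0
[1] read 'd'  n0⇒n1
[2] read 'c'  n1⇒n8 ·f
[3] read 'c'  n8⇒n9
[4] read 'c'  n9⇒n10
[5] read 'b'  n10⇒n11  ** P2@[2:5]
[6] read 'a'  n11⇒n12 ·f
[7] read 'c'  n12⇒n13
[8] read 'a'  n13⇒n14
[9] read 'b'  n14⇒n15  ** P3@[6:9]
[10] read 'a'  n15⇒n12 ·f
[11] read 'b'  n12⇒n0 ·f
[12] read 'd'  n0⇒n1
[13] read 'a'  n1⇒n2
[14] read 'd'  n2⇒n6
[15] read 'a'  n6⇒n7  ** P1@[12:15]
[16] read 'c'  n7⇒n3 ·f
[17] read 'a'  n3⇒n4
[18] read 'd'  n4⇒n1 ·f
[19] read 'a'  n1⇒n2
[20] read 'c'  n2⇒n3
[21] read 'a'  n3⇒n4
[22] read 'b'  n4⇒n5  ** P0@[18:22],P3@[19:22]
[23] read 'd'  n5⇒n1 ·f
[24] read 'a'  n1⇒n2
[25] read 'c'  n2⇒n3
[26] read 'a'  n3⇒n4
[27] read 'b'  n4⇒n5  ** P0@[23:27],P3@[24:27]
[28] read 'd'  n5⇒n1 ·f
[29] read 'a'  n1⇒n2
[30] read 'c'  n2⇒n3
[31] read 'a'  n3⇒n4
[32] read 'b'  n4⇒n5  ** P0@[28:32],P3@[29:32]
[33] read 'd'  n5⇒n1 ·f
[34] read 'a'  n1⇒n2
[35] read 'b'  n2⇒n0 ·f
[36] read 'c'  n0⇒n8
[37] read 'c'  n8⇒n9
[38] read 'c'  n9⇒n10
[39] read 'b'  n10⇒n11  ** P2@[36:39]
[40] read 'a'  n11⇒n12 ·f
[41] read 'c'  n12⇒n13
[42] read 'a'  n13⇒n14
[43] read 'b'  n14⇒n15  ** P3@[40:43]
[44] read 'd'  n15⇒n1 ·f
[45] read 'c'  n1⇒n8 ·f
[46] read 'a'  n8⇒n12 ·f
[47] read 'c'  n12⇒n13
[48] read 'a'  n13⇒n14
[49] read 'b'  n14⇒n15  ** P3@[46:49]
[50] read 'a'  n15⇒n12 ·f
[51] read 'a'  n12⇒n12 ·f
[52] read 'c'  n12⇒n13

Matches: [[5,2],[9,3],[15,1],[22,0],[22,3],[27,0],[27,3],[32,0],[32,3],[39,2],[43,3],[49,3]]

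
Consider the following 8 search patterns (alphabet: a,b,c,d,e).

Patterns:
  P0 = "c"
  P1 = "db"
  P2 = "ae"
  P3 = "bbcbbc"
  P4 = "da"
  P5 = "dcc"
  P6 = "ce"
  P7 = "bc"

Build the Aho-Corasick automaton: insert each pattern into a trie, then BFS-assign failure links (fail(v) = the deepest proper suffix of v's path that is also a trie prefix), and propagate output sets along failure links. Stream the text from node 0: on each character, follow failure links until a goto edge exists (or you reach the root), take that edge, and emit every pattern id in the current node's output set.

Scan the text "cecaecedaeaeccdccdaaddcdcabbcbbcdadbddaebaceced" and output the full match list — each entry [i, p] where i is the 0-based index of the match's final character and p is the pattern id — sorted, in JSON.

Build automaton:
Trie (insert patterns):
  0='ε' goto a→4 b→6 c→1 d→2
  1='c' goto e→15  ←P0
  2='d' goto a→12 b→3 c→13
  3='db' goto ·  ←P1
  4='a' goto e→5
  5='ae' goto ·  ←P2
  6='b' goto b→7 c→16
  7='bb' goto c→8
  8='bbc' goto b→9
  9='bbcb' goto b→10
  10='bbcbb' goto c→11
  11='bbcbbc' goto ·  ←P3
  12='da' goto ·  ←P4
  13='dc' goto c→14
  14='dcc' goto ·  ←P5
  15='ce' goto ·  ←P6
  16='bc' goto ·  ←P7

Failure links (BFS by depth):
  n1('c'): parent n0 fail=0; on 'c' 0 → fail=0;  out {0}∪∅={0}
  n2('d'): parent n0 fail=0; on 'd' 0 → fail=0;  out ∅∪∅=∅
  n4('a'): parent n0 fail=0; on 'a' 0 → fail=0;  out ∅∪∅=∅
  n6('b'): parent n0 fail=0; on 'b' 0 → fail=0;  out ∅∪∅=∅
  n3('db'): parent n2 fail=0; on 'b' 0 → fail=6;  out {1}∪∅={1}
  n5('ae'): parent n4 fail=0; on 'e' 0 → fail=0;  out {2}∪∅={2}
  n7('bb'): parent n6 fail=0; on 'b' 0 → fail=6;  out ∅∪∅=∅
  n12('da'): parent n2 fail=0; on 'a' 0 → fail=4;  out {4}∪∅={4}
  n13('dc'): parent n2 fail=0; on 'c' 0 → fail=1;  out ∅∪{0}={0}
  n15('ce'): parent n1 fail=0; on 'e' 0 → fail=0;  out {6}∪∅={6}
  n16('bc'): parent n6 fail=0; on 'c' 0 → fail=1;  out {7}∪{0}={0,7}
  n8('bbc'): parent n7 fail=6; on 'c' 6 → fail=16;  out ∅∪{0,7}={0,7}
  n14('dcc'): parent n13 fail=1; on 'c' 1→0 → fail=1;  out {5}∪{0}={0,5}
  n9('bbcb'): parent n8 fail=16; on 'b' 16→1→0 → fail=6;  out ∅∪∅=∅
  n10('bbcbb'): parent n9 fail=6; on 'b' 6 → fail=7;  out ∅∪∅=∅
  n11('bbcbbc'): parent n10 fail=7; on 'c' 7 → fail=8;  out {3}∪{0,7}={0,3,7}

Text stream:
i=0 'c': node 0→1  → match P0@[0:0]
i=1 'e': node 1→15  → match P6@[0:1]
i=2 'c': node 15→1 (via fail)  → match P0@[2:2]
i=3 'a': node 1→4 (via fail)
i=4 'e': node 4→5  → match P2@[3:4]
i=5 'c': node 5→1 (via fail)  → match P0@[5:5]
i=6 'e': node 1→15  → match P6@[5:6]
i=7 'd': node 15→2 (via fail)
i=8 'a': node 2→12  → match P4@[7:8]
i=9 'e': node 12→5 (via fail)  → match P2@[8:9]
i=10 'a': node 5→4 (via fail)
i=11 'e': node 4→5  → match P2@[10:11]
i=12 'c': node 5→1 (via fail)  → match P0@[12:12]
i=13 'c': node 1→1 (via fail)  → match P0@[13:13]
i=14 'd': node 1→2 (via fail)
i=15 'c': node 2→13  → match P0@[15:15]
i=16 'c': node 13→14  → match P0@[16:16],P5@[14:16]
i=17 'd': node 14→2 (via fail)
i=18 'a': node 2→12  → match P4@[17:18]
i=19 'a': node 12→4 (via fail)
i=20 'd': node 4→2 (via fail)
i=21 'd': node 2→2 (via fail)
i=22 'c': node 2→13  → match P0@[22:22]
i=23 'd': node 13→2 (via fail)
i=24 'c': node 2→13  → match P0@[24:24]
i=25 'a': node 13→4 (via fail)
i=26 'b': node 4→6 (via fail)
i=27 'b': node 6→7
i=28 'c': node 7→8  → match P0@[28:28],P7@[27:28]
i=29 'b': node 8→9
i=30 'b': node 9→10
i=31 'c': node 10→11  → match P0@[31:31],P3@[26:31],P7@[30:31]
i=32 'd': node 11→2 (via fail)
i=33 'a': node 2→12  → match P4@[32:33]
i=34 'd': node 12→2 (via fail)
i=35 'b': node 2→3  → match P1@[34:35]
i=36 'd': node 3→2 (via fail)
i=37 'd': node 2→2 (via fail)
i=38 'a': node 2→12  → match P4@[37:38]
i=39 'e': node 12→5 (via fail)  → match P2@[38:39]
i=40 'b': node 5→6 (via fail)
i=41 'a': node 6→4 (via fail)
i=42 'c': node 4→1 (via fail)  → match P0@[42:42]
i=43 'e': node 1→15  → match P6@[42:43]
i=44 'c': node 15→1 (via fail)  → match P0@[44:44]
i=45 'e': node 1→15  → match P6@[44:45]
i=46 'd': node 15→2 (via fail)

Result: [[0,0],[1,6],[2,0],[4,2],[5,0],[6,6],[8,4],[9,2],[11,2],[12,0],[13,0],[15,0],[16,0],[16,5],[18,4],[22,0],[24,0],[28,0],[28,7],[31,0],[31,3],[31,7],[33,4],[35,1],[38,4],[39,2],[42,0],[43,6],[44,0],[45,6]]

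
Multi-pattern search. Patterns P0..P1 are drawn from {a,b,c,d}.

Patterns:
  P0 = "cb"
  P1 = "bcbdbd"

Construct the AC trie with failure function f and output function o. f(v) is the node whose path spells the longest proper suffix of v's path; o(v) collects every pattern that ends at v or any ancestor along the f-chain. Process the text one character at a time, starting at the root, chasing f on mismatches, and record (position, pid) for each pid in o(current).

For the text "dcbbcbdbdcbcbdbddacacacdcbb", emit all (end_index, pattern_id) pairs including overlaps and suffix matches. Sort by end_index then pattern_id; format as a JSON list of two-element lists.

Build:
Trie (insert patterns):
  0='ε' goto b→3 c→1
  1='c' goto b→2
  2='cb' goto ·  [P0 ends]
  3='b' goto c→4
  4='bc' goto b→5
  5='bcb' goto d→6
  6='bcbd' goto b→7
  7='bcbdb' goto d→8
  8='bcbdbd' goto ·  [P1 ends]

Failure links (BFS by depth):
  fail(1) 'c': from fail(0)=0 chase 'c': 0 ⇒ 0;  out=∅∪out(0)=∅
  fail(3) 'b': from fail(0)=0 chase 'b': 0 ⇒ 0;  out=∅∪out(0)=∅
  fail(2) 'cb': from fail(1)=0 chase 'b': 0 ⇒ 3;  out={0}∪out(3)={0}
  fail(4) 'bc': from fail(3)=0 chase 'c': 0 ⇒ 1;  out=∅∪out(1)=∅
  fail(5) 'bcb': from fail(4)=1 chase 'b': 1 ⇒ 2;  out=∅∪out(2)={0}
  fail(6) 'bcbd': from fail(5)=2 chase 'd': 2→3→0 ⇒ 0;  out=∅∪out(0)=∅
  fail(7) 'bcbdb': from fail(6)=0 chase 'b': 0 ⇒ 3;  out=∅∪out(3)=∅
  fail(8) 'bcbdbd': from fail(7)=3 chase 'd': 3→0 ⇒ 0;  out={1}∪out(0)={1}

Text stream:
[0] read 'd'  n0⇒n0
[1] read 'c'  n0⇒n1
[2] read 'b'  n1⇒n2  → match P0@[1:2]
[3] read 'b'  n2⇒n3 (fail-walked)
[4] read 'c'  n3⇒n4
[5] read 'b'  n4⇒n5  → match P0@[4:5]
[6] read 'd'  n5⇒n6
[7] read 'b'  n6⇒n7
[8] read 'd'  n7⇒n8  → match P1@[3:8]
[9] read 'c'  n8⇒n1 (fail-walked)
[10] read 'b'  n1⇒n2  → match P0@[9:10]
[11] read 'c'  n2⇒n4 (fail-walked)
[12] read 'b'  n4⇒n5  → match P0@[11:12]
[13] read 'd'  n5⇒n6
[14] read 'b'  n6⇒n7
[15] read 'd'  n7⇒n8  → match P1@[10:15]
[16] read 'd'  n8⇒n0 (fail-walked)
[17] read 'a'  n0⇒n0
[18] read 'c'  n0⇒n1
[19] read 'a'  n1⇒n0 (fail-walked)
[20] read 'c'  n0⇒n1
[21] read 'a'  n1⇒n0 (fail-walked)
[22] read 'c'  n0⇒n1
[23] read 'd'  n1⇒n0 (fail-walked)
[24] read 'c'  n0⇒n1
[25] read 'b'  n1⇒n2  → match P0@[24:25]
[26] read 'b'  n2⇒n3 (fail-walked)

Result: [[2,0],[5,0],[8,1],[10,0],[12,0],[15,1],[25,0]]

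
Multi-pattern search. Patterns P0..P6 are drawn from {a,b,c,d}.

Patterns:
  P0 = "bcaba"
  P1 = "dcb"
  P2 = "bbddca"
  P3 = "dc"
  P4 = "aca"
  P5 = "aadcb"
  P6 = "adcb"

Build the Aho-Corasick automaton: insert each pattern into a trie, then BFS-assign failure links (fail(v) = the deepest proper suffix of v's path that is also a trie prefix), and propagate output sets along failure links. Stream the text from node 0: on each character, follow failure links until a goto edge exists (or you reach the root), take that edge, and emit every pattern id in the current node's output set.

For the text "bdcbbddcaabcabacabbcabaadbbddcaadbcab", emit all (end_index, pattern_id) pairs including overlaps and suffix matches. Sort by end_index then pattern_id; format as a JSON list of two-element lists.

Construct AC machine:
Trie nodes:
  n0 'ε': a→14 b→1 d→6
  n1 'b': b→9 c→2
  n2 'bc': a→3
  n3 'bca': b→4
  n4 'bcab': a→5
  n5 'bcaba': ·  [P0 ends]
  n6 'd': c→7
  n7 'dc': b→8  [P3 ends]
  n8 'dcb': ·  [P1 ends]
  n9 'bb': d→10
  n10 'bbd': d→11
  n11 'bbdd': c→12
  n12 'bbddc': a→13
  n13 'bbddca': ·  [P2 ends]
  n14 'a': a→17 c→15 d→21
  n15 'ac': a→16
  n16 'aca': ·  [P4 ends]
  n17 'aa': d→18
  n18 'aad': c→19
  n19 'aadc': b→20
  n20 'aadcb': ·  [P5 ends]
  n21 'ad': c→22
  n22 'adc': b→23
  n23 'adcb': ·  [P6 ends]

BFS fail/out derivation:
  fail(1) 'b': from fail(0)=0 chase 'b': 0 ⇒ 0;  out=∅∪out(0)=∅
  fail(6) 'd': from fail(0)=0 chase 'd': 0 ⇒ 0;  out=∅∪out(0)=∅
  fail(14) 'a': from fail(0)=0 chase 'a': 0 ⇒ 0;  out=∅∪out(0)=∅
  fail(2) 'bc': from fail(1)=0 chase 'c': 0 ⇒ 0;  out=∅∪out(0)=∅
  fail(7) 'dc': from fail(6)=0 chase 'c': 0 ⇒ 0;  out={3}∪out(0)={3}
  fail(9) 'bb': from fail(1)=0 chase 'b': 0 ⇒ 1;  out=∅∪out(1)=∅
  fail(15) 'ac': from fail(14)=0 chase 'c': 0 ⇒ 0;  out=∅∪out(0)=∅
  fail(17) 'aa': from fail(14)=0 chase 'a': 0 ⇒ 14;  out=∅∪out(14)=∅
  fail(21) 'ad': from fail(14)=0 chase 'd': 0 ⇒ 6;  out=∅∪out(6)=∅
  fail(3) 'bca': from fail(2)=0 chase 'a': 0 ⇒ 14;  out=∅∪out(14)=∅
  fail(8) 'dcb': from fail(7)=0 chase 'b': 0 ⇒ 1;  out={1}∪out(1)={1}
  fail(10) 'bbd': from fail(9)=1 chase 'd': 1→0 ⇒ 6;  out=∅∪out(6)=∅
  fail(16) 'aca': from fail(15)=0 chase 'a': 0 ⇒ 14;  out={4}∪out(14)={4}
  fail(18) 'aad': from fail(17)=14 chase 'd': 14 ⇒ 21;  out=∅∪out(21)=∅
  fail(22) 'adc': from fail(21)=6 chase 'c': 6 ⇒ 7;  out=∅∪out(7)={3}
  fail(4) 'bcab': from fail(3)=14 chase 'b': 14→0 ⇒ 1;  out=∅∪out(1)=∅
  fail(11) 'bbdd': from fail(10)=6 chase 'd': 6→0 ⇒ 6;  out=∅∪out(6)=∅
  fail(19) 'aadc': from fail(18)=21 chase 'c': 21 ⇒ 22;  out=∅∪out(22)={3}
  fail(23) 'adcb': from fail(22)=7 chase 'b': 7 ⇒ 8;  out={6}∪out(8)={1,6}
  fail(5) 'bcaba': from fail(4)=1 chase 'a': 1→0 ⇒ 14;  out={0}∪out(14)={0}
  fail(12) 'bbddc': from fail(11)=6 chase 'c': 6 ⇒ 7;  out=∅∪out(7)={3}
  fail(20) 'aadcb': from fail(19)=22 chase 'b': 22 ⇒ 23;  out={5}∪out(23)={1,5,6}
  fail(13) 'bbddca': from fail(12)=7 chase 'a': 7→0 ⇒ 14;  out={2}∪out(14)={2}

Text stream:
pos 0 'b': at 1
pos 1 'd': at 6 (via fail)
pos 2 'c': at 7  emit P3@[1:2]
pos 3 'b': at 8  emit P1@[1:3]
pos 4 'b': at 9 (via fail)
pos 5 'd': at 10
pos 6 'd': at 11
pos 7 'c': at 12  emit P3@[6:7]
pos 8 'a': at 13  emit P2@[3:8]
pos 9 'a': at 17 (via fail)
pos 10 'b': at 1 (via fail)
pos 11 'c': at 2
pos 12 'a': at 3
pos 13 'b': at 4
pos 14 'a': at 5  emit P0@[10:14]
pos 15 'c': at 15 (via fail)
pos 16 'a': at 16  emit P4@[14:16]
pos 17 'b': at 1 (via fail)
pos 18 'b': at 9
pos 19 'c': at 2 (via fail)
pos 20 'a': at 3
pos 21 'b': at 4
pos 22 'a': at 5  emit P0@[18:22]
pos 23 'a': at 17 (via fail)
pos 24 'd': at 18
pos 25 'b': at 1 (via fail)
pos 26 'b': at 9
pos 27 'd': at 10
pos 28 'd': at 11
pos 29 'c': at 12  emit P3@[28:29]
pos 30 'a': at 13  emit P2@[25:30]
pos 31 'a': at 17 (via fail)
pos 32 'd': at 18
pos 33 'b': at 1 (via fail)
pos 34 'c': at 2
pos 35 'a': at 3
pos 36 'b': at 4

Matches: [[2,3],[3,1],[7,3],[8,2],[14,0],[16,4],[22,0],[29,3],[30,2]]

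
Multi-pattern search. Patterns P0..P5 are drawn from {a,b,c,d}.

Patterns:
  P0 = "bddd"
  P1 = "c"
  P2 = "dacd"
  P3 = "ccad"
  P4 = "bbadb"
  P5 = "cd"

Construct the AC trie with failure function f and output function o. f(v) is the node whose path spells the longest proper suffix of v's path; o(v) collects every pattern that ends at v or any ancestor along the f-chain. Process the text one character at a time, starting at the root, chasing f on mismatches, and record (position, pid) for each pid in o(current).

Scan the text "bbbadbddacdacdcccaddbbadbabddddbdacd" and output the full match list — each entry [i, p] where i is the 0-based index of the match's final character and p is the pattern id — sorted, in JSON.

Construct AC machine:
Trie (insert patterns):
  n0 'ε': b→1 c→5 d→6
  n1 'b': b→13 d→2
  n2 'bd': d→3
  n3 'bdd': d→4
  n4 'bddd': ·  ←P0
  n5 'c': c→10 d→17  ←P1
  n6 'd': a→7
  n7 'da': c→8
  n8 'dac': d→9
  n9 'dacd': ·  ←P2
  n10 'cc': a→11
  n11 'cca': d→12
  n12 'ccad': ·  ←P3
  n13 'bb': a→14
  n14 'bba': d→15
  n15 'bbad': b→16
  n16 'bbadb': ·  ←P4
  n17 'cd': ·  ←P5

Failure links (BFS by depth):
  n1('b'): parent n0 fail=0; on 'b' 0 → fail=0;  out ∅∪∅=∅
  n5('c'): parent n0 fail=0; on 'c' 0 → fail=0;  out {1}∪∅={1}
  n6('d'): parent n0 fail=0; on 'd' 0 → fail=0;  out ∅∪∅=∅
  n2('bd'): parent n1 fail=0; on 'd' 0 → fail=6;  out ∅∪∅=∅
  n7('da'): parent n6 fail=0; on 'a' 0 → fail=0;  out ∅∪∅=∅
  n10('cc'): parent n5 fail=0; on 'c' 0 → fail=5;  out ∅∪{1}={1}
  n13('bb'): parent n1 fail=0; on 'b' 0 → fail=1;  out ∅∪∅=∅
  n17('cd'): parent n5 fail=0; on 'd' 0 → fail=6;  out {5}∪∅={5}
  n3('bdd'): parent n2 fail=6; on 'd' 6→0 → fail=6;  out ∅∪∅=∅
  n8('dac'): parent n7 fail=0; on 'c' 0 → fail=5;  out ∅∪{1}={1}
  n11('cca'): parent n10 fail=5; on 'a' 5→0 → fail=0;  out ∅∪∅=∅
  n14('bba'): parent n13 fail=1; on 'a' 1→0 → fail=0;  out ∅∪∅=∅
  n4('bddd'): parent n3 fail=6; on 'd' 6→0 → fail=6;  out {0}∪∅={0}
  n9('dacd'): parent n8 fail=5; on 'd' 5 → fail=17;  out {2}∪{5}={2,5}
  n12('ccad'): parent n11 fail=0; on 'd' 0 → fail=6;  out {3}∪∅={3}
  n15('bbad'): parent n14 fail=0; on 'd' 0 → fail=6;  out ∅∪∅=∅
  n16('bbadb'): parent n15 fail=6; on 'b' 6→0 → fail=1;  out {4}∪∅={4}

Text stream:
i=0 'b': node 0→1
i=1 'b': node 1→13
i=2 'b': node 13→13 (via fail)
i=3 'a': node 13→14
i=4 'd': node 14→15
i=5 'b': node 15→16  ** P4@[1:5]
i=6 'd': node 16→2 (via fail)
i=7 'd': node 2→3
i=8 'a': node 3→7 (via fail)
i=9 'c': node 7→8  ** P1@[9:9]
i=10 'd': node 8→9  ** P2@[7:10],P5@[9:10]
i=11 'a': node 9→7 (via fail)
i=12 'c': node 7→8  ** P1@[12:12]
i=13 'd': node 8→9  ** P2@[10:13],P5@[12:13]
i=14 'c': node 9→5 (via fail)  ** P1@[14:14]
i=15 'c': node 5→10  ** P1@[15:15]
i=16 'c': node 10→10 (via fail)  ** P1@[16:16]
i=17 'a': node 10→11
i=18 'd': node 11→12  ** P3@[15:18]
i=19 'd': node 12→6 (via fail)
i=20 'b': node 6→1 (via fail)
i=21 'b': node 1→13
i=22 'a': node 13→14
i=23 'd': node 14→15
i=24 'b': node 15→16  ** P4@[20:24]
i=25 'a': node 16→0 (via fail)
i=26 'b': node 0→1
i=27 'd': node 1→2
i=28 'd': node 2→3
i=29 'd': node 3→4  ** P0@[26:29]
i=30 'd': node 4→6 (via fail)
i=31 'b': node 6→1 (via fail)
i=32 'd': node 1→2
i=33 'a': node 2→7 (via fail)
i=34 'c': node 7→8  ** P1@[34:34]
i=35 'd': node 8→9  ** P2@[32:35],P5@[34:35]

All matches (sorted): [[5,4],[9,1],[10,2],[10,5],[12,1],[13,2],[13,5],[14,1],[15,1],[16,1],[18,3],[24,4],[29,0],[34,1],[35,2],[35,5]]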